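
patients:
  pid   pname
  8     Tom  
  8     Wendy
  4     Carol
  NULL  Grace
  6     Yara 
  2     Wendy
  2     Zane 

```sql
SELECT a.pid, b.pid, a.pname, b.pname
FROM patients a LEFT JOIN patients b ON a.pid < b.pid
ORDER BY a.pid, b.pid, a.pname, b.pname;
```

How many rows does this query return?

LEFT JOIN keeps every row from `patients a`; unmatched rows get NULL for `patients b`'s columns.
Matching on a.pid < b.pid. A NULL in a compared column never satisfies the condition.
- pid=8: no b row matches, row kept with b columns NULL.
- pid=8: no b row matches, row kept with b columns NULL.
- pid=4: 3 matching b row(s), so 3 row(s) emitted.
- pid=NULL: no b row matches, row kept with b columns NULL.
- pid=6: 2 matching b row(s), so 2 row(s) emitted.
- pid=2: 4 matching b row(s), so 4 row(s) emitted.
- pid=2: 4 matching b row(s), so 4 row(s) emitted.
Total: 13 matched + 3 padded = 16 rows.

16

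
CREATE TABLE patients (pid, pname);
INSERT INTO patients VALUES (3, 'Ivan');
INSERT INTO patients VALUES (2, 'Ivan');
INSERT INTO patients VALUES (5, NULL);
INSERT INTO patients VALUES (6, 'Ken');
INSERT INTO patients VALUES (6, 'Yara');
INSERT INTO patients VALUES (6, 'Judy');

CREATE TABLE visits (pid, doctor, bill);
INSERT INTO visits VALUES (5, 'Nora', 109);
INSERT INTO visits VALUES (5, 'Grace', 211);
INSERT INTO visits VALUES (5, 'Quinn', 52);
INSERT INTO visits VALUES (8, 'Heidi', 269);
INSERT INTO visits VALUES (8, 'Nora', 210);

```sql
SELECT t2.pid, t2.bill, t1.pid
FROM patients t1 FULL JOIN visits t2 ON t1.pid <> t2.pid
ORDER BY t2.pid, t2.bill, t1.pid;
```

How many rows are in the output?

FULL OUTER JOIN keeps every row from both sides; unmatched rows get NULL for the other side's columns.
Matching on t1.pid <> t2.pid.
- t1 (pid=3) pairs with 5 row(s) of t2.
- t1 (pid=2) pairs with 5 row(s) of t2.
- t1 (pid=5) pairs with 2 row(s) of t2.
- t1 (pid=6) pairs with 5 row(s) of t2.
- t1 (pid=6) pairs with 5 row(s) of t2.
- t1 (pid=6) pairs with 5 row(s) of t2.
Total: 27 rows.

27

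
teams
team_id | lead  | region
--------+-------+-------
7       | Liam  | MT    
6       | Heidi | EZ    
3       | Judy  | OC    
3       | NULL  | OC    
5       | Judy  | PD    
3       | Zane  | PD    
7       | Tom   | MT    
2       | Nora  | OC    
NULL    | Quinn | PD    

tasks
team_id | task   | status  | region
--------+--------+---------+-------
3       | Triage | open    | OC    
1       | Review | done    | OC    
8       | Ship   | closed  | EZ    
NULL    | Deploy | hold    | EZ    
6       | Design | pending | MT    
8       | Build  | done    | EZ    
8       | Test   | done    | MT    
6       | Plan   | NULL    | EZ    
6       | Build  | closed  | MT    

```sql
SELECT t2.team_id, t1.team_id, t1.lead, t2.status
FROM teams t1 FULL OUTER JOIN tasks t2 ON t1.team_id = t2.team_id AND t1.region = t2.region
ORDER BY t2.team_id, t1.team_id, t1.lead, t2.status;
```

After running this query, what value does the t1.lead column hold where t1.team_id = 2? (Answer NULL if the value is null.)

Nora

FULL OUTER JOIN keeps every row from both sides; unmatched rows get NULL for the other side's columns.
Matching on t1.team_id = t2.team_id AND t1.region = t2.region. A NULL in a compared column never satisfies the condition.
- team_id=7, region=MT: no t2 row matches, row kept with t2 columns NULL.
- team_id=6, region=EZ: 1 matching t2 row(s), so 1 row(s) emitted.
- team_id=3, region=OC: 1 matching t2 row(s), so 1 row(s) emitted.
- team_id=3, region=OC: 1 matching t2 row(s), so 1 row(s) emitted.
- team_id=5, region=PD: no t2 row matches, row kept with t2 columns NULL.
- team_id=3, region=PD: no t2 row matches, row kept with t2 columns NULL.
- team_id=7, region=MT: no t2 row matches, row kept with t2 columns NULL.
- team_id=2, region=OC: no t2 row matches, row kept with t2 columns NULL.
- team_id=NULL, region=PD: no t2 row matches, row kept with t2 columns NULL.
- 7 t2 row(s) had no t1 match → kept, t1 columns NULL.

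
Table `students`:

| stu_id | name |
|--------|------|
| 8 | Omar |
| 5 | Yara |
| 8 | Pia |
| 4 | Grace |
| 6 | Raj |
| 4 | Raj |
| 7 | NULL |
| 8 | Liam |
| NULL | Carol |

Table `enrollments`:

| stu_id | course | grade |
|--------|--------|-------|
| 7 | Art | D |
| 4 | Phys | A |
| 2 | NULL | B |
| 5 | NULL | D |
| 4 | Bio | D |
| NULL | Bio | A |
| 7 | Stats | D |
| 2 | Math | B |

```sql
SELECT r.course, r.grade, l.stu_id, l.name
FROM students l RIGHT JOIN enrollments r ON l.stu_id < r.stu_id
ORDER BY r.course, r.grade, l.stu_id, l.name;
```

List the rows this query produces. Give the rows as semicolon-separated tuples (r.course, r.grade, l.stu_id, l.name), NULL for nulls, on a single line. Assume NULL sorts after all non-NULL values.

RIGHT JOIN keeps every row from `enrollments`; unmatched rows get NULL for `students`'s columns.
Matching on l.stu_id < r.stu_id. A NULL in a compared column never satisfies the condition.
- stu_id=8: no matching r row.
- stu_id=5: 2 matching r row(s), so 2 row(s) emitted.
- stu_id=8: no matching r row.
- stu_id=4: 3 matching r row(s), so 3 row(s) emitted.
- stu_id=6: 2 matching r row(s), so 2 row(s) emitted.
- stu_id=4: 3 matching r row(s), so 3 row(s) emitted.
- stu_id=7: no matching r row.
- stu_id=8: no matching r row.
- stu_id=NULL: no matching r row.
- plus 5 unmatched r row(s), each kept with NULL l columns.

(Art, D, 4, Grace); (Art, D, 4, Raj); (Art, D, 5, Yara); (Art, D, 6, Raj); (Bio, A, NULL, NULL); (Bio, D, NULL, NULL); (Math, B, NULL, NULL); (Phys, A, NULL, NULL); (Stats, D, 4, Grace); (Stats, D, 4, Raj); (Stats, D, 5, Yara); (Stats, D, 6, Raj); (NULL, B, NULL, NULL); (NULL, D, 4, Grace); (NULL, D, 4, Raj)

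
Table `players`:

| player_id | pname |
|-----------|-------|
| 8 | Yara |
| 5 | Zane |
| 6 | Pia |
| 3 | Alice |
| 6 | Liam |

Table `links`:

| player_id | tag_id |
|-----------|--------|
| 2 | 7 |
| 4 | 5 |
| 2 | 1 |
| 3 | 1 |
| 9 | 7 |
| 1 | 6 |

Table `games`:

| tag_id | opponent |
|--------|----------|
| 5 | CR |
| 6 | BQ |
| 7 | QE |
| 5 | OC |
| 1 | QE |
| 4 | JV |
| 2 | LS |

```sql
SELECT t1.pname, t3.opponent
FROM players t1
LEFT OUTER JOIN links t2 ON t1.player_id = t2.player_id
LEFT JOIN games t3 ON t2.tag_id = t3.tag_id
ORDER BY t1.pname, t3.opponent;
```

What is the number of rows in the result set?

5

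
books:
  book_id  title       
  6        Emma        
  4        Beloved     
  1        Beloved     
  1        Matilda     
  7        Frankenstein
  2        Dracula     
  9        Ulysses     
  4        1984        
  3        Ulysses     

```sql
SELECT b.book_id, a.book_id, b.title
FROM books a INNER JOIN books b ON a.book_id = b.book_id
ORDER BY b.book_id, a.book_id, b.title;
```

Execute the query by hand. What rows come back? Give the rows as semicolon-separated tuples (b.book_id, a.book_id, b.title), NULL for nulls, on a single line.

INNER JOIN keeps only pairs where the ON condition holds.
Matching on a.book_id = b.book_id.
Matched pairs: 13.

(1, 1, Beloved); (1, 1, Beloved); (1, 1, Matilda); (1, 1, Matilda); (2, 2, Dracula); (3, 3, Ulysses); (4, 4, 1984); (4, 4, 1984); (4, 4, Beloved); (4, 4, Beloved); (6, 6, Emma); (7, 7, Frankenstein); (9, 9, Ulysses)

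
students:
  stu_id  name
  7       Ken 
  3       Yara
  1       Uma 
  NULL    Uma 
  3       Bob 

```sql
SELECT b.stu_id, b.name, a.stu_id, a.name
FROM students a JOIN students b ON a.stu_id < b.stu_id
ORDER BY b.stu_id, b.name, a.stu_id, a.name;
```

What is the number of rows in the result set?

INNER JOIN keeps only pairs where the ON condition holds.
Matching on a.stu_id < b.stu_id. A NULL in a compared column never satisfies the condition.
- a row (stu_id=7): no match → dropped.
- a row (stu_id=3): matches 1 b row(s) → 1 output row(s).
- a row (stu_id=1): matches 3 b row(s) → 3 output row(s).
- a row (stu_id=NULL): no match → dropped.
- a row (stu_id=3): matches 1 b row(s) → 1 output row(s).
Total: 5 rows.

5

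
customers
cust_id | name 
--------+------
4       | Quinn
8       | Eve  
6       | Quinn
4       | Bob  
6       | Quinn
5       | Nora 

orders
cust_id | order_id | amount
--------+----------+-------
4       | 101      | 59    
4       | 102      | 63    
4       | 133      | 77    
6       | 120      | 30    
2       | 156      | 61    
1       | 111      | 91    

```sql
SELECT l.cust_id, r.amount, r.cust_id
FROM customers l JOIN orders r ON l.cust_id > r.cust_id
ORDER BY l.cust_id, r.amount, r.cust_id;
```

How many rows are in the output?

25

INNER JOIN keeps only pairs where the ON condition holds.
Matching on l.cust_id > r.cust_id.
- cust_id=4: 2 matching r row(s), so 2 row(s) emitted.
- cust_id=8: 6 matching r row(s), so 6 row(s) emitted.
- cust_id=6: 5 matching r row(s), so 5 row(s) emitted.
- cust_id=4: 2 matching r row(s), so 2 row(s) emitted.
- cust_id=6: 5 matching r row(s), so 5 row(s) emitted.
- cust_id=5: 5 matching r row(s), so 5 row(s) emitted.
Total: 25 rows.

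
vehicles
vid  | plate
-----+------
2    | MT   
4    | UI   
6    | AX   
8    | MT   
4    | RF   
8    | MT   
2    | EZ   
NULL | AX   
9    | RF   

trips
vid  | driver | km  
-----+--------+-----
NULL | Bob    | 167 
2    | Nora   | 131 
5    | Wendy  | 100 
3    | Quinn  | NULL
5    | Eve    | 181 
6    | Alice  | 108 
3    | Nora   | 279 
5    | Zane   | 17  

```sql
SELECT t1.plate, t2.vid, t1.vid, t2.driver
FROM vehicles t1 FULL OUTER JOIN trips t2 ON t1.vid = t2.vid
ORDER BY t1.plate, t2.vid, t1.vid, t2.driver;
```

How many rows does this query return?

FULL OUTER JOIN keeps every row from both sides; unmatched rows get NULL for the other side's columns.
Matching on t1.vid = t2.vid. A NULL in a compared column never satisfies the condition.
- vid=2: 1 matching t2 row(s), so 1 row(s) emitted.
- vid=4: no t2 row matches, row kept with t2 columns NULL.
- vid=6: 1 matching t2 row(s), so 1 row(s) emitted.
- vid=8: no t2 row matches, row kept with t2 columns NULL.
- vid=4: no t2 row matches, row kept with t2 columns NULL.
- vid=8: no t2 row matches, row kept with t2 columns NULL.
- vid=2: 1 matching t2 row(s), so 1 row(s) emitted.
- vid=NULL: no t2 row matches, row kept with t2 columns NULL.
- vid=9: no t2 row matches, row kept with t2 columns NULL.
- 6 row(s) from t2 found no t1 partner → padded with NULL.
Total: 3 matched + 12 padded = 15 rows.

15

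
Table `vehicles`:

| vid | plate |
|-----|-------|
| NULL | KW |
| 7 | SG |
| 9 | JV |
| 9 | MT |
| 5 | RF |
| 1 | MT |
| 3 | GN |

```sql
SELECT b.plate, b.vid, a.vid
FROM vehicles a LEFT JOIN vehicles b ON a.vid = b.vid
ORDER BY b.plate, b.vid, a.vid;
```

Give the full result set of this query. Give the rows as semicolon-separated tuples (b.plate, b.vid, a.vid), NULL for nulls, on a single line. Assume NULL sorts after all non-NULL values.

(GN, 3, 3); (JV, 9, 9); (JV, 9, 9); (MT, 1, 1); (MT, 9, 9); (MT, 9, 9); (RF, 5, 5); (SG, 7, 7); (NULL, NULL, NULL)

LEFT JOIN keeps every row from `vehicles a`; unmatched rows get NULL for `vehicles b`'s columns.
Matching on a.vid = b.vid. A NULL in a compared column never satisfies the condition.
- a (vid=NULL) has no partner → padded with NULL.
- a (vid=7) pairs with 1 row(s) of b.
- a (vid=9) pairs with 2 row(s) of b.
- a (vid=9) pairs with 2 row(s) of b.
- a (vid=5) pairs with 1 row(s) of b.
- a (vid=1) pairs with 1 row(s) of b.
- a (vid=3) pairs with 1 row(s) of b.
After projecting and ordering:
b.plate | b.vid | a.vid
GN | 3 | 3
JV | 9 | 9
JV | 9 | 9
MT | 1 | 1
MT | 9 | 9
MT | 9 | 9
RF | 5 | 5
SG | 7 | 7
NULL | NULL | NULL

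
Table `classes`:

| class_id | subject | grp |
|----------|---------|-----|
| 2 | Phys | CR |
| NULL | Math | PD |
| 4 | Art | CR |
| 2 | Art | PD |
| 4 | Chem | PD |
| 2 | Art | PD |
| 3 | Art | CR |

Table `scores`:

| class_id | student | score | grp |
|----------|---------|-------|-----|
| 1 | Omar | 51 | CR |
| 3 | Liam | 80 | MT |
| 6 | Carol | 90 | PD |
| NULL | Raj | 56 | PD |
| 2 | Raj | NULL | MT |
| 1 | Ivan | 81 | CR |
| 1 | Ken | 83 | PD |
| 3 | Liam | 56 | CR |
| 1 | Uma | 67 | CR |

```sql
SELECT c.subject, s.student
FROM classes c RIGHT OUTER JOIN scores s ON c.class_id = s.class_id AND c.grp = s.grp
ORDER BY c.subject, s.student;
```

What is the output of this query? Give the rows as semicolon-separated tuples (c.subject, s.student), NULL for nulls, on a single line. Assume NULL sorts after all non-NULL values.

RIGHT JOIN keeps every row from `scores`; unmatched rows get NULL for `classes`'s columns.
Matching on c.class_id = s.class_id AND c.grp = s.grp. A NULL in a compared column never satisfies the condition.
- c (class_id=2, grp=CR) has no partner in s.
- c (class_id=NULL, grp=PD) has no partner in s.
- c (class_id=4, grp=CR) has no partner in s.
- c (class_id=2, grp=PD) has no partner in s.
- c (class_id=4, grp=PD) has no partner in s.
- c (class_id=2, grp=PD) has no partner in s.
- c (class_id=3, grp=CR) pairs with 1 row(s) of s.
- 8 s row(s) had no c match → kept, c columns NULL.
After projecting and ordering:
c.subject | s.student
Art | Liam
NULL | Carol
NULL | Ivan
NULL | Ken
NULL | Liam
NULL | Omar
NULL | Raj
NULL | Raj
NULL | Uma

(Art, Liam); (NULL, Carol); (NULL, Ivan); (NULL, Ken); (NULL, Liam); (NULL, Omar); (NULL, Raj); (NULL, Raj); (NULL, Uma)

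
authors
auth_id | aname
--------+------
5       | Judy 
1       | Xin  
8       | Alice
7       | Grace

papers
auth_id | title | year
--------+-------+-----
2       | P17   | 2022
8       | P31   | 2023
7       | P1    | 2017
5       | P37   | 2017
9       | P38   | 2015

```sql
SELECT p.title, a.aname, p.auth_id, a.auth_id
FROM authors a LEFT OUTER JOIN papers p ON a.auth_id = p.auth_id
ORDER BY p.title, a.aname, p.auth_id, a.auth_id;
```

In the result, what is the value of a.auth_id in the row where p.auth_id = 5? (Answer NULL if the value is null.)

5

LEFT JOIN keeps every row from `authors`; unmatched rows get NULL for `papers`'s columns.
Matching on a.auth_id = p.auth_id.
- a (auth_id=5) pairs with 1 row(s) of p.
- a (auth_id=1) has no partner → padded with NULL.
- a (auth_id=8) pairs with 1 row(s) of p.
- a (auth_id=7) pairs with 1 row(s) of p.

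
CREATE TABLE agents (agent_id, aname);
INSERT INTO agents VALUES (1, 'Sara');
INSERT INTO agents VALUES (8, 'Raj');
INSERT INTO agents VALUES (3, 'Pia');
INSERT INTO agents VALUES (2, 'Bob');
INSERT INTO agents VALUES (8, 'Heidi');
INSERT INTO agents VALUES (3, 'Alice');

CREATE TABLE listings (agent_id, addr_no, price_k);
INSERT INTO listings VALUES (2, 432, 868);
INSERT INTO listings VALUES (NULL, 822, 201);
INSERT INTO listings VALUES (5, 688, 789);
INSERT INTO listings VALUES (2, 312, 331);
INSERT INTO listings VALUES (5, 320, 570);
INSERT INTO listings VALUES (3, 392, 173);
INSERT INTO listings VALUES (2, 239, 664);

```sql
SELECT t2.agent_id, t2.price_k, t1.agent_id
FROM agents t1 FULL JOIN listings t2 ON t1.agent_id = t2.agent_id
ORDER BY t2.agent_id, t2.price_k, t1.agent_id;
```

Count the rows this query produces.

11

FULL OUTER JOIN keeps every row from both sides; unmatched rows get NULL for the other side's columns.
Matching on t1.agent_id = t2.agent_id. A NULL in a compared column never satisfies the condition.
Matched pairs: 5; unmatched t1 rows kept: 3; unmatched t2 rows kept: 3.
Total: 5 matched + 6 padded = 11 rows.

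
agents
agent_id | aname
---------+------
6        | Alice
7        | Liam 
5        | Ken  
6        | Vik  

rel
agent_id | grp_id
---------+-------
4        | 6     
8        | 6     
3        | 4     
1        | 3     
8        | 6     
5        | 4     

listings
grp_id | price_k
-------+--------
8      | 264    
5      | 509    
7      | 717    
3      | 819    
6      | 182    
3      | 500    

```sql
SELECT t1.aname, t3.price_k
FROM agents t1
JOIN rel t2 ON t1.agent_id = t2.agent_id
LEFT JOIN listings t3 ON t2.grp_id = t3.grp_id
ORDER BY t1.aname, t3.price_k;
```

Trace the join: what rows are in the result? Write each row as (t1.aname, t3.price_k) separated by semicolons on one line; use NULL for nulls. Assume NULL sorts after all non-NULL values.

Joins associate left-to-right: agents INNER JOIN rel on agent_id gives 1 intermediate row(s).
Then LEFT JOIN `listings t3` on grp_id: each of those 1 rows is kept; rows whose t2.grp_id has no match in t3 get NULL for t3's columns.

(Ken, NULL)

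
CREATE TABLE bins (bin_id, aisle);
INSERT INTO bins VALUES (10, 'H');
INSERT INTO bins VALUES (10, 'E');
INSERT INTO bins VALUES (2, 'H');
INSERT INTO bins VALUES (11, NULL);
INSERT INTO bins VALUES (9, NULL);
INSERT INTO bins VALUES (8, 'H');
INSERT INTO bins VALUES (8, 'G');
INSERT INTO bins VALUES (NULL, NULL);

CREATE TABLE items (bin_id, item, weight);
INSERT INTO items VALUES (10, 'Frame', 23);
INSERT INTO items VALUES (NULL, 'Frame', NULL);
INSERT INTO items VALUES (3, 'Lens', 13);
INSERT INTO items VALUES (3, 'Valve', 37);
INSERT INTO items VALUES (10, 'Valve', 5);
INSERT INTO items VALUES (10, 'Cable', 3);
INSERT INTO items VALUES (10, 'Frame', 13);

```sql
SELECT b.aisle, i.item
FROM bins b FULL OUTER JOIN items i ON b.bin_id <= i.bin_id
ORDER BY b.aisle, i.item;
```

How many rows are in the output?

29

FULL OUTER JOIN keeps every row from both sides; unmatched rows get NULL for the other side's columns.
Matching on b.bin_id <= i.bin_id. A NULL in a compared column never satisfies the condition.
Matched pairs: 26; unmatched b rows kept: 2; unmatched i rows kept: 1.
Total: 26 matched + 3 padded = 29 rows.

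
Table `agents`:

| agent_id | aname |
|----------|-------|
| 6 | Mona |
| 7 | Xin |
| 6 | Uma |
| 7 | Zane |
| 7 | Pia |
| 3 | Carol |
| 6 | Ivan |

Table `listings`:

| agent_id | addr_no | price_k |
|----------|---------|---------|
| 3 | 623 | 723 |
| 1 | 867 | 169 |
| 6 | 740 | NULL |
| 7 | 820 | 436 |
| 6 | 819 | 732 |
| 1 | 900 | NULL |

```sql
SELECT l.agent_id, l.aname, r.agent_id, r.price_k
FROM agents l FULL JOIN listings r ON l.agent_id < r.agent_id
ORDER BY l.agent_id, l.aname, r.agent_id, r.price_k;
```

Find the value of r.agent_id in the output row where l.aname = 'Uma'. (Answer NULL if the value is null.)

7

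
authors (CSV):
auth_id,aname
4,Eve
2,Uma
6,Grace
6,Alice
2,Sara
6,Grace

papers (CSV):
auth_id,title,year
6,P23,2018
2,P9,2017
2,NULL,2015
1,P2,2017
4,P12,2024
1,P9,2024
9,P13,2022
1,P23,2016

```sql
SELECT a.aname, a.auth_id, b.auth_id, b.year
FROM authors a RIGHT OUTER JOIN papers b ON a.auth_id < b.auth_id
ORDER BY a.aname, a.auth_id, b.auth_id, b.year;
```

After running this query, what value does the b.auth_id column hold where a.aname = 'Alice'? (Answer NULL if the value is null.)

RIGHT JOIN keeps every row from `papers`; unmatched rows get NULL for `authors`'s columns.
Matching on a.auth_id < b.auth_id.
Matched pairs: 11; unmatched b rows kept: 5.

9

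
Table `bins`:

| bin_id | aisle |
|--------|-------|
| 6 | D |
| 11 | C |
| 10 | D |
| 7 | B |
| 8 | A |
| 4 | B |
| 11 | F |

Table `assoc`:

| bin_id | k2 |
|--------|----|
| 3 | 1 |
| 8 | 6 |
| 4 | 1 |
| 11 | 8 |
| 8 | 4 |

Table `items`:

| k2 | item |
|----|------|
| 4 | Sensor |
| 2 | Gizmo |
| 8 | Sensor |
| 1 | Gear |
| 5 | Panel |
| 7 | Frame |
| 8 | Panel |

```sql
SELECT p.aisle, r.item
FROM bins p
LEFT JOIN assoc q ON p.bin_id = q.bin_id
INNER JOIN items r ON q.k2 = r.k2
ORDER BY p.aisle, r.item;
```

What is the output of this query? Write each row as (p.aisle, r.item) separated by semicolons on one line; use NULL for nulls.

(A, Sensor); (B, Gear); (C, Panel); (C, Sensor); (F, Panel); (F, Sensor)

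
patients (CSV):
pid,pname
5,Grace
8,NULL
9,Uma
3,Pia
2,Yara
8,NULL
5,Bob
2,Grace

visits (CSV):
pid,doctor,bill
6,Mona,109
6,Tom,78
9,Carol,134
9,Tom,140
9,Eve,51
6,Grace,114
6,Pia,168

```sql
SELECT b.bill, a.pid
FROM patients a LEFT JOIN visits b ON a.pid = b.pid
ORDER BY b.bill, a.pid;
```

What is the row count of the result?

10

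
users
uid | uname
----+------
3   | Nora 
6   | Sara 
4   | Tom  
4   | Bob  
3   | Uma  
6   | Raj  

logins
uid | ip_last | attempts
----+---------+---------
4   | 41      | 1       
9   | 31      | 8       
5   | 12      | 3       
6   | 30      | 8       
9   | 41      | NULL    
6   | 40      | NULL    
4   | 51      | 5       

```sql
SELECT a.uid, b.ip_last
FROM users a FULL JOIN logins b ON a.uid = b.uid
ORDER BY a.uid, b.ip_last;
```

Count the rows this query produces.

FULL OUTER JOIN keeps every row from both sides; unmatched rows get NULL for the other side's columns.
Matching on a.uid = b.uid.
Matched pairs: 8; unmatched a rows kept: 2; unmatched b rows kept: 3.
Total: 8 matched + 5 padded = 13 rows.

13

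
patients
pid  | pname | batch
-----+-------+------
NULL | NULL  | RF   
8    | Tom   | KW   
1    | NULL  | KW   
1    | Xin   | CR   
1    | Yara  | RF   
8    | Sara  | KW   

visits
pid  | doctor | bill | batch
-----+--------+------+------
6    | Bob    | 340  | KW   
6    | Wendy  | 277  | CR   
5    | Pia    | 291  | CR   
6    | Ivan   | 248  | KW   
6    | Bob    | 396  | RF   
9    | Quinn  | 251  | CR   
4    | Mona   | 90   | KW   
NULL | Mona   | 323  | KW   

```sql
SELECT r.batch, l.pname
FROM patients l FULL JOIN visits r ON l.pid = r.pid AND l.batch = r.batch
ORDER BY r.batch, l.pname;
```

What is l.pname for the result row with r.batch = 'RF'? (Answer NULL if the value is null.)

NULL

FULL OUTER JOIN keeps every row from both sides; unmatched rows get NULL for the other side's columns.
Matching on l.pid = r.pid AND l.batch = r.batch. A NULL in a compared column never satisfies the condition.
Matched pairs: 0; unmatched l rows kept: 6; unmatched r rows kept: 8.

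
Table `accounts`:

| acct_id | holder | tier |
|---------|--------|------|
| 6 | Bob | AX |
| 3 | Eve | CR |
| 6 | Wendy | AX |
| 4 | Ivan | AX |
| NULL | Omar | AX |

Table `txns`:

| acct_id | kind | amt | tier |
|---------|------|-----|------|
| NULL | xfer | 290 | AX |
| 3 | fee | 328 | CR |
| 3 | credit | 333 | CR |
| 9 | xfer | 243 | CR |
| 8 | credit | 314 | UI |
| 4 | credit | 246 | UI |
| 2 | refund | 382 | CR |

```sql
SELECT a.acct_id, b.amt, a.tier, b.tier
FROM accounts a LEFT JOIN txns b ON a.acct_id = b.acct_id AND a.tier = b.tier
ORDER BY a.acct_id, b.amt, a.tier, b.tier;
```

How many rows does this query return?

LEFT JOIN keeps every row from `accounts`; unmatched rows get NULL for `txns`'s columns.
Matching on a.acct_id = b.acct_id AND a.tier = b.tier. A NULL in a compared column never satisfies the condition.
Matched pairs: 2; unmatched a rows kept: 4.
Total: 2 matched + 4 padded = 6 rows.

6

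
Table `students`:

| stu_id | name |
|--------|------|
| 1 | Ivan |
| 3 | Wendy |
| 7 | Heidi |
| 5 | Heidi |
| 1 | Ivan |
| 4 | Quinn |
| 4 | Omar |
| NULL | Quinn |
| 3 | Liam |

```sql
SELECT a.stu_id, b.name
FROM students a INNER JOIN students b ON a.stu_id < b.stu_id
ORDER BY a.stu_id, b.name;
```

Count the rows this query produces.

25

INNER JOIN keeps only pairs where the ON condition holds.
Matching on a.stu_id < b.stu_id. A NULL in a compared column never satisfies the condition.
- a row (stu_id=1): matches 6 b row(s) → 6 output row(s).
- a row (stu_id=3): matches 4 b row(s) → 4 output row(s).
- a row (stu_id=7): no match → dropped.
- a row (stu_id=5): matches 1 b row(s) → 1 output row(s).
- a row (stu_id=1): matches 6 b row(s) → 6 output row(s).
- a row (stu_id=4): matches 2 b row(s) → 2 output row(s).
- a row (stu_id=4): matches 2 b row(s) → 2 output row(s).
- a row (stu_id=NULL): no match → dropped.
- a row (stu_id=3): matches 4 b row(s) → 4 output row(s).
Total: 25 rows.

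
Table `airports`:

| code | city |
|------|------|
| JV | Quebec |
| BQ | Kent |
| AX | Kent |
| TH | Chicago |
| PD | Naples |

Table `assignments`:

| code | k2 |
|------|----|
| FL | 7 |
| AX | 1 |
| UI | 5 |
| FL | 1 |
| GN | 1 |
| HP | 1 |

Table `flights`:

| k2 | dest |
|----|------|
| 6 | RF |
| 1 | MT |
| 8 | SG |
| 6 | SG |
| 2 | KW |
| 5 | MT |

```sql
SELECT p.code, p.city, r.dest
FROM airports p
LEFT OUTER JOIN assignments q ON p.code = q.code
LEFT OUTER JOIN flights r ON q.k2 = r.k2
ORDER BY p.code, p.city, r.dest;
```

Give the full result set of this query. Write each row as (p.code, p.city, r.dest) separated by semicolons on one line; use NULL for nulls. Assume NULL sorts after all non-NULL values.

Evaluate left to right. First `airports p LEFT JOIN assignments q` on code: 5 row(s).
Then LEFT JOIN `flights r` on k2: each of those 5 rows is kept; rows whose q.k2 has no match in r get NULL for r's columns.

(AX, Kent, MT); (BQ, Kent, NULL); (JV, Quebec, NULL); (PD, Naples, NULL); (TH, Chicago, NULL)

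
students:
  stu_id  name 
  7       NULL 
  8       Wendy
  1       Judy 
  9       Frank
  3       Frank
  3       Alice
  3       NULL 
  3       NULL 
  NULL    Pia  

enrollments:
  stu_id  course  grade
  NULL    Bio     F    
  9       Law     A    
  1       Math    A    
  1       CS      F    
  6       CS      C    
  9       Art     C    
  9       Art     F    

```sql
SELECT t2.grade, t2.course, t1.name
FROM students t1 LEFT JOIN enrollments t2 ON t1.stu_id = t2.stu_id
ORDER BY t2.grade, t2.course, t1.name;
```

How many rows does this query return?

12

LEFT JOIN keeps every row from `students`; unmatched rows get NULL for `enrollments`'s columns.
Matching on t1.stu_id = t2.stu_id. A NULL in a compared column never satisfies the condition.
- t1 row (stu_id=7): no match → kept, t2 columns NULL.
- t1 row (stu_id=8): no match → kept, t2 columns NULL.
- t1 row (stu_id=1): matches 2 t2 row(s) → 2 output row(s).
- t1 row (stu_id=9): matches 3 t2 row(s) → 3 output row(s).
- t1 row (stu_id=3): no match → kept, t2 columns NULL.
- t1 row (stu_id=3): no match → kept, t2 columns NULL.
- t1 row (stu_id=3): no match → kept, t2 columns NULL.
- t1 row (stu_id=3): no match → kept, t2 columns NULL.
- t1 row (stu_id=NULL): no match → kept, t2 columns NULL.
Total: 5 matched + 7 padded = 12 rows.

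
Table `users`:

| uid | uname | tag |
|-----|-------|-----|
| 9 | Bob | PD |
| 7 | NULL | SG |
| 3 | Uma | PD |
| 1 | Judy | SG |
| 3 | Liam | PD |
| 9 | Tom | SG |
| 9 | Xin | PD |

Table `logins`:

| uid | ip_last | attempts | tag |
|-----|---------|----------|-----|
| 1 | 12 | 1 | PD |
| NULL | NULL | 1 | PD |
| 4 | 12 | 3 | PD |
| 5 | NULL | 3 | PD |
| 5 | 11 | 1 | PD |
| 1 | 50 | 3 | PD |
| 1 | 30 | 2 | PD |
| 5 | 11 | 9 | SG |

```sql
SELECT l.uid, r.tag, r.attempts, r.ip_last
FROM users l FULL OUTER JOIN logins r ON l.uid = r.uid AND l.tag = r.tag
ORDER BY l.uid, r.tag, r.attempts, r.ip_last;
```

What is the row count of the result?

15

FULL OUTER JOIN keeps every row from both sides; unmatched rows get NULL for the other side's columns.
Matching on l.uid = r.uid AND l.tag = r.tag. A NULL in a compared column never satisfies the condition.
- l[0] uid=9, tag=PD → no match; kept with NULLs on the r side.
- l[1] uid=7, tag=SG → no match; kept with NULLs on the r side.
- l[2] uid=3, tag=PD → no match; kept with NULLs on the r side.
- l[3] uid=1, tag=SG → no match; kept with NULLs on the r side.
- l[4] uid=3, tag=PD → no match; kept with NULLs on the r side.
- l[5] uid=9, tag=SG → no match; kept with NULLs on the r side.
- l[6] uid=9, tag=PD → no match; kept with NULLs on the r side.
- 8 row(s) from r found no l partner → padded with NULL.
Total: 0 matched + 15 padded = 15 rows.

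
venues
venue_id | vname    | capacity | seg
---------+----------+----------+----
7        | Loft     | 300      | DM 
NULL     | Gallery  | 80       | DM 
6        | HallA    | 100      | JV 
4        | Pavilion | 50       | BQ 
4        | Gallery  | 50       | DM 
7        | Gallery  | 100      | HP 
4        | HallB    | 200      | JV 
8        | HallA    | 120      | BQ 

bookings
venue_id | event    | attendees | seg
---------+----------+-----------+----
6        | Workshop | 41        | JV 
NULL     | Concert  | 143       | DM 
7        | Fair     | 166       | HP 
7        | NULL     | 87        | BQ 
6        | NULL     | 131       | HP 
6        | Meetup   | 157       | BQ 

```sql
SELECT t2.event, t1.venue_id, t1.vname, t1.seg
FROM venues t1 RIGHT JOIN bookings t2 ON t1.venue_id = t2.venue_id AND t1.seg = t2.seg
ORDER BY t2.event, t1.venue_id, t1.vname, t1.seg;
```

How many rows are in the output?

6

RIGHT JOIN keeps every row from `bookings`; unmatched rows get NULL for `venues`'s columns.
Matching on t1.venue_id = t2.venue_id AND t1.seg = t2.seg. A NULL in a compared column never satisfies the condition.
- t1 (venue_id=7, seg=DM) has no partner in t2.
- t1 (venue_id=NULL, seg=DM) has no partner in t2.
- t1 (venue_id=6, seg=JV) pairs with 1 row(s) of t2.
- t1 (venue_id=4, seg=BQ) has no partner in t2.
- t1 (venue_id=4, seg=DM) has no partner in t2.
- t1 (venue_id=7, seg=HP) pairs with 1 row(s) of t2.
- t1 (venue_id=4, seg=JV) has no partner in t2.
- t1 (venue_id=8, seg=BQ) has no partner in t2.
- 4 row(s) from t2 found no t1 partner → padded with NULL.
Total: 2 matched + 4 padded = 6 rows.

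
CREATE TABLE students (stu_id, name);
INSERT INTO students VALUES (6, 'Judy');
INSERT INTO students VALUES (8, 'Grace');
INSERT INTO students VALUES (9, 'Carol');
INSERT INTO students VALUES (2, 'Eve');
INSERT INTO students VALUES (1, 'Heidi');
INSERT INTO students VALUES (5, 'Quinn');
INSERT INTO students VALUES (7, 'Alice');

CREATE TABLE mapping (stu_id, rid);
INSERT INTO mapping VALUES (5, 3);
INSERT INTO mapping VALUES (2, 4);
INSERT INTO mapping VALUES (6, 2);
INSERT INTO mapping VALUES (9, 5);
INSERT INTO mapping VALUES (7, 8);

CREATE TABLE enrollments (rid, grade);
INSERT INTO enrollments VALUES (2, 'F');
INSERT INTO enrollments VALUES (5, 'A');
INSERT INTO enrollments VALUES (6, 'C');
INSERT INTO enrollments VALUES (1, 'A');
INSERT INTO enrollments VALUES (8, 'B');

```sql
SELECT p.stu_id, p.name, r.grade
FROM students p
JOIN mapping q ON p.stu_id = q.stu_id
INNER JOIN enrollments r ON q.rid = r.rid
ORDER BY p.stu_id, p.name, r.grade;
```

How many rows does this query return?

3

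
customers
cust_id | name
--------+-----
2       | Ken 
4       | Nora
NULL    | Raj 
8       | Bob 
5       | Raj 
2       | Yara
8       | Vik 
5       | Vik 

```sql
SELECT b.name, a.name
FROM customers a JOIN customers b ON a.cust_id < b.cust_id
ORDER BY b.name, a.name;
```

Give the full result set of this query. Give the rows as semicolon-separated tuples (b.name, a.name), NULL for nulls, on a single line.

(Bob, Ken); (Bob, Nora); (Bob, Raj); (Bob, Vik); (Bob, Yara); (Nora, Ken); (Nora, Yara); (Raj, Ken); (Raj, Nora); (Raj, Yara); (Vik, Ken); (Vik, Ken); (Vik, Nora); (Vik, Nora); (Vik, Raj); (Vik, Vik); (Vik, Yara); (Vik, Yara)

INNER JOIN keeps only pairs where the ON condition holds.
Matching on a.cust_id < b.cust_id. A NULL in a compared column never satisfies the condition.
- a[0] cust_id=2 → 5 match(es) in b → 5 row(s).
- a[1] cust_id=4 → 4 match(es) in b → 4 row(s).
- a[2] cust_id=NULL → no match; dropped.
- a[3] cust_id=8 → no match; dropped.
- a[4] cust_id=5 → 2 match(es) in b → 2 row(s).
- a[5] cust_id=2 → 5 match(es) in b → 5 row(s).
- a[6] cust_id=8 → no match; dropped.
- a[7] cust_id=5 → 2 match(es) in b → 2 row(s).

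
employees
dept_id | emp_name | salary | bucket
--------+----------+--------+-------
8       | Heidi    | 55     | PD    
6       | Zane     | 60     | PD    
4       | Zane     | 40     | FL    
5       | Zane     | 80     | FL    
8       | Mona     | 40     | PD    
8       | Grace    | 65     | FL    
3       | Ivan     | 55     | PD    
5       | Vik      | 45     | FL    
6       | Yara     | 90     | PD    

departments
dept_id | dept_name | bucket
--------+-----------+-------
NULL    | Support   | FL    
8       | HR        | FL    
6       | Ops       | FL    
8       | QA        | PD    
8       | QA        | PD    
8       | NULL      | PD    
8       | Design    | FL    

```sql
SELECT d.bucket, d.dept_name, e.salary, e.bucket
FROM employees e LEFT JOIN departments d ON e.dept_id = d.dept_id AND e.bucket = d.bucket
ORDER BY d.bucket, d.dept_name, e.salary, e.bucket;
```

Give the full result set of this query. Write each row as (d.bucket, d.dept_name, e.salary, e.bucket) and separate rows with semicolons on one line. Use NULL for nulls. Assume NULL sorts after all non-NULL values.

(FL, Design, 65, FL); (FL, HR, 65, FL); (PD, QA, 40, PD); (PD, QA, 40, PD); (PD, QA, 55, PD); (PD, QA, 55, PD); (PD, NULL, 40, PD); (PD, NULL, 55, PD); (NULL, NULL, 40, FL); (NULL, NULL, 45, FL); (NULL, NULL, 55, PD); (NULL, NULL, 60, PD); (NULL, NULL, 80, FL); (NULL, NULL, 90, PD)

LEFT JOIN keeps every row from `employees`; unmatched rows get NULL for `departments`'s columns.
Matching on e.dept_id = d.dept_id AND e.bucket = d.bucket. A NULL in a compared column never satisfies the condition.
- e row (dept_id=8, bucket=PD): matches 3 d row(s) → 3 output row(s).
- e row (dept_id=6, bucket=PD): no match → kept, d columns NULL.
- e row (dept_id=4, bucket=FL): no match → kept, d columns NULL.
- e row (dept_id=5, bucket=FL): no match → kept, d columns NULL.
- e row (dept_id=8, bucket=PD): matches 3 d row(s) → 3 output row(s).
- e row (dept_id=8, bucket=FL): matches 2 d row(s) → 2 output row(s).
- e row (dept_id=3, bucket=PD): no match → kept, d columns NULL.
- e row (dept_id=5, bucket=FL): no match → kept, d columns NULL.
- e row (dept_id=6, bucket=PD): no match → kept, d columns NULL.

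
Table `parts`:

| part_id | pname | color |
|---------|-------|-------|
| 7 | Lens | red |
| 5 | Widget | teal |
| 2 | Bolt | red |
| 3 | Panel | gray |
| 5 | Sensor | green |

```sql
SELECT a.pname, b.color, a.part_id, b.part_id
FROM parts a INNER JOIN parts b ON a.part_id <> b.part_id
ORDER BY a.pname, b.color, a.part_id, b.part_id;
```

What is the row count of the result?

18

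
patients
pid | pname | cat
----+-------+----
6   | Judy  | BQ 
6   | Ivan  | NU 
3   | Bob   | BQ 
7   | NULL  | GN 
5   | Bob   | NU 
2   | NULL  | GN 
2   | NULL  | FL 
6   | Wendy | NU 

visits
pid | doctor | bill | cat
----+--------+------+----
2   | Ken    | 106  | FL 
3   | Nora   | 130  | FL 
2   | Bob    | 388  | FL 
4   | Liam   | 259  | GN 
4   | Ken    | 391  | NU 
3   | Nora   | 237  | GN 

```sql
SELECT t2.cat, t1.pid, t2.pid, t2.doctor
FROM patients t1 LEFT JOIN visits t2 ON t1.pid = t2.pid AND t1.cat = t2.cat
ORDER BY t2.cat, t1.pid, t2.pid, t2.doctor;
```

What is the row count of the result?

9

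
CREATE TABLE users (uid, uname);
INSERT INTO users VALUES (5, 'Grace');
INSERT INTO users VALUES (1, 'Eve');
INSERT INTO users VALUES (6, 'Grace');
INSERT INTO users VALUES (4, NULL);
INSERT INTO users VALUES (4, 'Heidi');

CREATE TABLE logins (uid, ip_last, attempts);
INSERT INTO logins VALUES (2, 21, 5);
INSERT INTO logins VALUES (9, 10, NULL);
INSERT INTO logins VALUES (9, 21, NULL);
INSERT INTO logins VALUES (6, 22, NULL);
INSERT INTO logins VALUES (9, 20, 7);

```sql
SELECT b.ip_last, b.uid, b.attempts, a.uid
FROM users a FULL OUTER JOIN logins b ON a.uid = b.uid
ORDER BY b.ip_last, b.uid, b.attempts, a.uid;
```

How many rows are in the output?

FULL OUTER JOIN keeps every row from both sides; unmatched rows get NULL for the other side's columns.
Matching on a.uid = b.uid.
- uid=5: no b row matches, row kept with b columns NULL.
- uid=1: no b row matches, row kept with b columns NULL.
- uid=6: 1 matching b row(s), so 1 row(s) emitted.
- uid=4: no b row matches, row kept with b columns NULL.
- uid=4: no b row matches, row kept with b columns NULL.
- plus 4 unmatched b row(s), each kept with NULL a columns.
Total: 1 matched + 8 padded = 9 rows.

9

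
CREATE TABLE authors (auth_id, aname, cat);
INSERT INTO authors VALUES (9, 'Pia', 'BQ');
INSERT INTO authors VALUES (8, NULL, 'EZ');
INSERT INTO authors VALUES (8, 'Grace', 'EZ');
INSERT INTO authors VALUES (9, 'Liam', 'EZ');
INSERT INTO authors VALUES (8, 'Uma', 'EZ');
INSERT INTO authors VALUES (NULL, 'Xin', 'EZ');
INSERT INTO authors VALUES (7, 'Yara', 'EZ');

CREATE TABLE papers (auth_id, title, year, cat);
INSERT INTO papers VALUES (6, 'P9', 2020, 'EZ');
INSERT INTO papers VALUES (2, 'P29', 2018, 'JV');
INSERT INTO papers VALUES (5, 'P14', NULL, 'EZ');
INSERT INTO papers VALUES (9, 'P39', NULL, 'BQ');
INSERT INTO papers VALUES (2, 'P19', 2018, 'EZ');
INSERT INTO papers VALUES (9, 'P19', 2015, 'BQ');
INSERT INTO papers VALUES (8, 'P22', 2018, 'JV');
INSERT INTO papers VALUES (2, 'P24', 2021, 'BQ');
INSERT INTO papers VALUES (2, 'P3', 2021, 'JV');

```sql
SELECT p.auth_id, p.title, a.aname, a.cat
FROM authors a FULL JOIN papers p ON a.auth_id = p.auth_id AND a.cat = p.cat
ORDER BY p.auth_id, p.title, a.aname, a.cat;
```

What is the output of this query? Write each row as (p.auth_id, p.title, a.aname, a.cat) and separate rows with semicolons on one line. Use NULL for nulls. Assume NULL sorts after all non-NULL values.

(2, P19, NULL, NULL); (2, P24, NULL, NULL); (2, P29, NULL, NULL); (2, P3, NULL, NULL); (5, P14, NULL, NULL); (6, P9, NULL, NULL); (8, P22, NULL, NULL); (9, P19, Pia, BQ); (9, P39, Pia, BQ); (NULL, NULL, Grace, EZ); (NULL, NULL, Liam, EZ); (NULL, NULL, Uma, EZ); (NULL, NULL, Xin, EZ); (NULL, NULL, Yara, EZ); (NULL, NULL, NULL, EZ)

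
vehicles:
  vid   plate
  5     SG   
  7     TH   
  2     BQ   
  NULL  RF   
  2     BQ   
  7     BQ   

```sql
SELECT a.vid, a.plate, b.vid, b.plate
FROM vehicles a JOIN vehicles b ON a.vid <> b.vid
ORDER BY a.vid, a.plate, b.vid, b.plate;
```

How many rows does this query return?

16

INNER JOIN keeps only pairs where the ON condition holds.
Matching on a.vid <> b.vid. A NULL in a compared column never satisfies the condition.
Matched pairs: 16.
Total: 16 rows.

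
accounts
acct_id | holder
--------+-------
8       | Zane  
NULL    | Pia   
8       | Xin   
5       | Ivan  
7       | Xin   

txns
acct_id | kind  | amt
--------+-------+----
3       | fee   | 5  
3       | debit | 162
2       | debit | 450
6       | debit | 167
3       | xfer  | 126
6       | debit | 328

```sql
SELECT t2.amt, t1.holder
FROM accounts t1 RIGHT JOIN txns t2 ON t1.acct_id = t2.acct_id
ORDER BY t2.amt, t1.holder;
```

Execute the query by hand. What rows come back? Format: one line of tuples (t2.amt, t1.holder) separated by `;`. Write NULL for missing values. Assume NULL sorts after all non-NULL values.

(5, NULL); (126, NULL); (162, NULL); (167, NULL); (328, NULL); (450, NULL)

RIGHT JOIN keeps every row from `txns`; unmatched rows get NULL for `accounts`'s columns.
Matching on t1.acct_id = t2.acct_id. A NULL in a compared column never satisfies the condition.
- t1 (acct_id=8) has no partner in t2.
- t1 (acct_id=NULL) has no partner in t2.
- t1 (acct_id=8) has no partner in t2.
- t1 (acct_id=5) has no partner in t2.
- t1 (acct_id=7) has no partner in t2.
- 6 row(s) from t2 found no t1 partner → padded with NULL.
After projecting and ordering:
t2.amt | t1.holder
5 | NULL
126 | NULL
162 | NULL
167 | NULL
328 | NULL
450 | NULL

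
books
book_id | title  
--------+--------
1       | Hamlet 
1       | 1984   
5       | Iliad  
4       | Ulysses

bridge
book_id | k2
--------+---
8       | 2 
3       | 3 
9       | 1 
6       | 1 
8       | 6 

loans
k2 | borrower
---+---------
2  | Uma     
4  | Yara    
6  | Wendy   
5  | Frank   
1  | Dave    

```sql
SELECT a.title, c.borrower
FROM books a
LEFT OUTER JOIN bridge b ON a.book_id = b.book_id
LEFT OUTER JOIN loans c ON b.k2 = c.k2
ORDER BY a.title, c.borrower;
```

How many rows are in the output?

Joins associate left-to-right: books LEFT JOIN bridge on book_id gives 4 intermediate row(s).
Then LEFT JOIN `loans c` on k2: each of those 4 rows is kept; rows whose b.k2 has no match in c get NULL for c's columns.
Result: 4 row(s).

4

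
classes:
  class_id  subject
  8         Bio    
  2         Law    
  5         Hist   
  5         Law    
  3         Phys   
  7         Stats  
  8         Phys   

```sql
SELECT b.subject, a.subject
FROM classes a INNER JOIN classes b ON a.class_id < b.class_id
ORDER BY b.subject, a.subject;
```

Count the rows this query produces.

19

INNER JOIN keeps only pairs where the ON condition holds.
Matching on a.class_id < b.class_id.
- a[0] class_id=8 → no match; dropped.
- a[1] class_id=2 → 6 match(es) in b → 6 row(s).
- a[2] class_id=5 → 3 match(es) in b → 3 row(s).
- a[3] class_id=5 → 3 match(es) in b → 3 row(s).
- a[4] class_id=3 → 5 match(es) in b → 5 row(s).
- a[5] class_id=7 → 2 match(es) in b → 2 row(s).
- a[6] class_id=8 → no match; dropped.
Total: 19 rows.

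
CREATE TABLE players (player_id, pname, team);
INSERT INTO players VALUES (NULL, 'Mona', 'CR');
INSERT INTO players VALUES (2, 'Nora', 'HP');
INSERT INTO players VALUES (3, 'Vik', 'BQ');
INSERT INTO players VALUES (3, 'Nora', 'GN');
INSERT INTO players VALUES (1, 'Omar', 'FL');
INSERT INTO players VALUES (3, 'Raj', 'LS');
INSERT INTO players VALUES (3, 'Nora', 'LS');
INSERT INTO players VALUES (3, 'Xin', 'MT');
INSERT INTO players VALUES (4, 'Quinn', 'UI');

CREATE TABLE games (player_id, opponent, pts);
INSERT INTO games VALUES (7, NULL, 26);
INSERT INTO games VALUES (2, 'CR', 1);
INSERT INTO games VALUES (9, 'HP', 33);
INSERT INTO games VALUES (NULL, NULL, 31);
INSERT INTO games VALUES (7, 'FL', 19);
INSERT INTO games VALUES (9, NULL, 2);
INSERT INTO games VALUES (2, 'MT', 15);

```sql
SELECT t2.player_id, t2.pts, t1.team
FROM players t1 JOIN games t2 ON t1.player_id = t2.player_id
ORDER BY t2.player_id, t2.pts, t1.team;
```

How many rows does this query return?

2

INNER JOIN keeps only pairs where the ON condition holds.
Matching on t1.player_id = t2.player_id. A NULL in a compared column never satisfies the condition.
Matched pairs: 2.
Total: 2 rows.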